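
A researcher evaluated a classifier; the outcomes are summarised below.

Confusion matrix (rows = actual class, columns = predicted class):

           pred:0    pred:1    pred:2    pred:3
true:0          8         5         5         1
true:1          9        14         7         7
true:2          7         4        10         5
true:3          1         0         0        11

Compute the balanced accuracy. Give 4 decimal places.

Balanced accuracy = mean of per-class recall.
  0: recall = 8/19 = 0.42105
  1: recall = 14/37 = 0.37838
  2: recall = 10/26 = 0.38462
  3: recall = 11/12 = 0.91667
Mean = (0.42105 + 0.37838 + 0.38462 + 0.91667) / 4 = 0.5252

0.5252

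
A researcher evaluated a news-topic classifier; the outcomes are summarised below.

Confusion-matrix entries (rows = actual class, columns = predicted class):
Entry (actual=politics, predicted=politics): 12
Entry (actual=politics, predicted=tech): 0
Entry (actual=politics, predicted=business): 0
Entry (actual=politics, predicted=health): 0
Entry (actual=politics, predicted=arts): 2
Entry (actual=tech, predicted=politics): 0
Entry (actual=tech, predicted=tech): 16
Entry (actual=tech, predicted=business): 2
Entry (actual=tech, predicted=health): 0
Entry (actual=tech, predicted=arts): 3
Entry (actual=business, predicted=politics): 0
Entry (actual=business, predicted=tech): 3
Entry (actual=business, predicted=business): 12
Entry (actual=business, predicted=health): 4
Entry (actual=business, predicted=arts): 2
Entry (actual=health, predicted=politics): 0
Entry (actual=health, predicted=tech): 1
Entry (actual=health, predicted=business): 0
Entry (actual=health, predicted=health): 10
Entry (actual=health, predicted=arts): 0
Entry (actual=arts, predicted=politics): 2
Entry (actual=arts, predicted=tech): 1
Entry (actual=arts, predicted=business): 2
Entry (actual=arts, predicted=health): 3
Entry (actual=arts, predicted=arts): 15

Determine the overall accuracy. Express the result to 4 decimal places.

0.7222

Accuracy = trace / total = (12+16+12+10+15=65) / 90 = 65/90 = 0.7222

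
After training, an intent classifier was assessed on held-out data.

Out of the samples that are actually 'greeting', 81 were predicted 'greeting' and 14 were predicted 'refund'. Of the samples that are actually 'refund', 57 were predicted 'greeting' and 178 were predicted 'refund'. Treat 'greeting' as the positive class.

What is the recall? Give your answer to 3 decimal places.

0.853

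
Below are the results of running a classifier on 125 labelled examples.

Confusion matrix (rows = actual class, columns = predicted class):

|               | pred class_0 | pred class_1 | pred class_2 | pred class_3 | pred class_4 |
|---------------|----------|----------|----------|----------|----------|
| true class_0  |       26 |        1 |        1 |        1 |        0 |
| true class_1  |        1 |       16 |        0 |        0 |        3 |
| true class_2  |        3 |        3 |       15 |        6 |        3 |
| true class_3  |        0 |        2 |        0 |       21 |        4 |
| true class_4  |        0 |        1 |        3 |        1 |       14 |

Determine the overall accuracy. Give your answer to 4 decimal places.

0.7360

Accuracy = trace / total = (26+16+15+21+14=92) / 125 = 92/125 = 0.7360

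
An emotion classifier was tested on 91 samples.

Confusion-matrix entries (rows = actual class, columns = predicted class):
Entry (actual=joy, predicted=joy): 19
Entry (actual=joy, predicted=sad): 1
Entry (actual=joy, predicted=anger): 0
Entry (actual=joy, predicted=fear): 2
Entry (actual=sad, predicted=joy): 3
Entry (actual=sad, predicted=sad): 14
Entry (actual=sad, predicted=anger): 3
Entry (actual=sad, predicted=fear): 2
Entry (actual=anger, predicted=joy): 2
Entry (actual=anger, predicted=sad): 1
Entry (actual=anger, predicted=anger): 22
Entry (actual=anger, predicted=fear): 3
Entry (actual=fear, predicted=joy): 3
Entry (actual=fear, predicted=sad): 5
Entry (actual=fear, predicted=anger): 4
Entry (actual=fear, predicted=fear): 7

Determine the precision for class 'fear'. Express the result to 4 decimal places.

Treat 'fear' as positive and all other classes as negative.
precision = TP/(TP+FP).
fear: TP=7, FP=2+2+3=7 → 7/14 = 0.50000

0.5000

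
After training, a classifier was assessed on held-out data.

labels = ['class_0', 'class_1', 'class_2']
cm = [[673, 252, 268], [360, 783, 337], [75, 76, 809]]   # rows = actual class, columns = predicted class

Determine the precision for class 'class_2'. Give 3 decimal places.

0.572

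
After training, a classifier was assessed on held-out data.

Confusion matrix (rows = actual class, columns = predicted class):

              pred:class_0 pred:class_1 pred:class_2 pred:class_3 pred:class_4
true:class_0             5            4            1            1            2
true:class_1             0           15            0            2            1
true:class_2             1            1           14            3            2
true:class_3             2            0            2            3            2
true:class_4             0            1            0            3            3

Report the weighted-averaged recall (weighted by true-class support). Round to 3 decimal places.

0.588

Per-class recall (TP/(TP+FN)):
  class_0: TP=5, FN=4+1+1+2=8 → 5/13 = 0.3846
  class_1: TP=15, FN=0+0+2+1=3 → 15/18 = 0.8333
  class_2: TP=14, FN=1+1+3+2=7 → 14/21 = 0.6667
  class_3: TP=3, FN=2+0+2+2=6 → 3/9 = 0.3333
  class_4: TP=3, FN=0+1+0+3=4 → 3/7 = 0.4286
Weighted-recall = Σ (supportᵢ/N)·recallᵢ with N=68: (13/68)·0.3846 + (18/68)·0.8333 + (21/68)·0.6667 + (9/68)·0.3333 + (7/68)·0.4286 = 0.588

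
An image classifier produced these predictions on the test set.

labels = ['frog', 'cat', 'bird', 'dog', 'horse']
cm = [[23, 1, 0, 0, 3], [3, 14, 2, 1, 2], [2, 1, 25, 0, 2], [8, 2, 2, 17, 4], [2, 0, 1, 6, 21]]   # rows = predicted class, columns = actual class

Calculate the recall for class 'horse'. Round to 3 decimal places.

Treat 'horse' as positive and all other classes as negative.
recall = TP/(TP+FN).
horse: TP=21, FN=3+2+2+4=11 → 21/32 = 0.6563

0.656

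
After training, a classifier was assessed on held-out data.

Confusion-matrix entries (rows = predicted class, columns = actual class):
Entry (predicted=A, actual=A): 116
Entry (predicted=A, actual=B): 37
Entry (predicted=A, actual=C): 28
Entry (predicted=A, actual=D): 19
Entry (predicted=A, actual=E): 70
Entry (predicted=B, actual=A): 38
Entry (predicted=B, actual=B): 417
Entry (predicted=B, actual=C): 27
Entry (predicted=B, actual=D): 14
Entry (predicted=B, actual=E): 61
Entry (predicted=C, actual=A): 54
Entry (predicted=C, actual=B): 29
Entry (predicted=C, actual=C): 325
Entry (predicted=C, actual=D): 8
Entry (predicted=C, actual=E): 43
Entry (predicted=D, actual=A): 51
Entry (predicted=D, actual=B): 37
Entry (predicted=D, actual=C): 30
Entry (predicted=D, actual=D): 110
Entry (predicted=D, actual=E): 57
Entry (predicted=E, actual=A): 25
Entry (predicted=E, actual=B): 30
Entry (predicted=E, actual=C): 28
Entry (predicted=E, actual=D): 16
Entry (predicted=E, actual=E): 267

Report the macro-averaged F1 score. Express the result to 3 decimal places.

Per-class F1 score (2·TP/(2·TP+FP+FN)):
  A: TP=116, FP=37+28+19+70=154, FN=38+54+51+25=168 → 232/554 = 0.4188
  B: TP=417, FP=38+27+14+61=140, FN=37+29+37+30=133 → 834/1107 = 0.7534
  C: TP=325, FP=54+29+8+43=134, FN=28+27+30+28=113 → 650/897 = 0.7246
  D: TP=110, FP=51+37+30+57=175, FN=19+14+8+16=57 → 220/452 = 0.4867
  E: TP=267, FP=25+30+28+16=99, FN=70+61+43+57=231 → 534/864 = 0.6181
Macro-F1 score = mean = (0.4188 + 0.7534 + 0.7246 + 0.4867 + 0.6181) / 5 = 0.600

0.600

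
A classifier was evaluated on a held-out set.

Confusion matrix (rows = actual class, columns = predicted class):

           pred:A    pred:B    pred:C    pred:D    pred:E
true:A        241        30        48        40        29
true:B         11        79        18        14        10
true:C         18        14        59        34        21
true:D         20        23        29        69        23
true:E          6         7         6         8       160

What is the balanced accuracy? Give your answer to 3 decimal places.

Balanced accuracy = mean of per-class recall.
  A: recall = 241/388 = 0.6211
  B: recall = 79/132 = 0.5985
  C: recall = 59/146 = 0.4041
  D: recall = 69/164 = 0.4207
  E: recall = 160/187 = 0.8556
Mean = (0.6211 + 0.5985 + 0.4041 + 0.4207 + 0.8556) / 5 = 0.580

0.580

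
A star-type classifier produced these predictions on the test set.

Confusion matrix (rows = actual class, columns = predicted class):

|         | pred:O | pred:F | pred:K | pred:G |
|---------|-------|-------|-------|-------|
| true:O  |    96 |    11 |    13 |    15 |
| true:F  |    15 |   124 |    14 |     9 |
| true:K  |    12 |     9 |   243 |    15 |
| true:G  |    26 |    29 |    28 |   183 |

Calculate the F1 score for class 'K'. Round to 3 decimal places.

One-vs-rest for 'K': TP = diagonal; FP = other classes predicted 'K'; FN = 'K' predicted as other.
F1 score = 2·TP/(2·TP+FP+FN).
K: TP=243, FP=13+14+28=55, FN=12+9+15=36 → 486/577 = 0.8423

0.842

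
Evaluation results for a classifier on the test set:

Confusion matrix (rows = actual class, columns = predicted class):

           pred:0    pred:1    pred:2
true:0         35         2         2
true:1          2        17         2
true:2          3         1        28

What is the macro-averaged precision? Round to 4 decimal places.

0.8667

Per-class precision (TP/(TP+FP)):
  0: TP=35, FP=2+3=5 → 35/40 = 0.87500
  1: TP=17, FP=2+1=3 → 17/20 = 0.85000
  2: TP=28, FP=2+2=4 → 28/32 = 0.87500
Macro-precision = mean = (0.87500 + 0.85000 + 0.87500) / 3 = 0.8667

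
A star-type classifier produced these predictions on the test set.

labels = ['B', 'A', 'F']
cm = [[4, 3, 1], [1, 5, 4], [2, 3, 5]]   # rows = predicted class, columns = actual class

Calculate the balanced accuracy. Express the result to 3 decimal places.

0.509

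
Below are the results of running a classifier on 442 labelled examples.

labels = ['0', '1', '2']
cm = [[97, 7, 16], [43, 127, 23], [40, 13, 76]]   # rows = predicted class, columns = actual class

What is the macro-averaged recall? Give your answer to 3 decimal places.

0.688

Per-class recall (TP/(TP+FN)):
  0: TP=97, FN=43+40=83 → 97/180 = 0.5389
  1: TP=127, FN=7+13=20 → 127/147 = 0.8639
  2: TP=76, FN=16+23=39 → 76/115 = 0.6609
Macro-recall = mean = (0.5389 + 0.8639 + 0.6609) / 3 = 0.688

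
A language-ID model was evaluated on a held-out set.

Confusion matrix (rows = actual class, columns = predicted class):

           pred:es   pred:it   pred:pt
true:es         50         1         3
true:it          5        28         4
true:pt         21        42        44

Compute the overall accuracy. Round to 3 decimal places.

0.616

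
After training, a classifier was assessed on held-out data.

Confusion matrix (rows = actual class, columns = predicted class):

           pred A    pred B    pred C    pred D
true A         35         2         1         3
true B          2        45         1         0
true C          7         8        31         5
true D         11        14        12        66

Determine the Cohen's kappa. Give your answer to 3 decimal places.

0.632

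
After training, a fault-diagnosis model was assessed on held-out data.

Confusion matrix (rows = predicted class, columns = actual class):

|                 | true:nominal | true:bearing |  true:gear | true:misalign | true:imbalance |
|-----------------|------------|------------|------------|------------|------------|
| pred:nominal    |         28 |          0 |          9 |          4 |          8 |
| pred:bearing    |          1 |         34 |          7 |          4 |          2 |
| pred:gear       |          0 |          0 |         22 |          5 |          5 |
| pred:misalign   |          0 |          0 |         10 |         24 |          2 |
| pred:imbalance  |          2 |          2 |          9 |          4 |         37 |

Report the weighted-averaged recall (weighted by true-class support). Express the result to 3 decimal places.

Per-class recall (TP/(TP+FN)):
  nominal: TP=28, FN=1+0+0+2=3 → 28/31 = 0.9032
  bearing: TP=34, FN=0+0+0+2=2 → 34/36 = 0.9444
  gear: TP=22, FN=9+7+10+9=35 → 22/57 = 0.3860
  misalign: TP=24, FN=4+4+5+4=17 → 24/41 = 0.5854
  imbalance: TP=37, FN=8+2+5+2=17 → 37/54 = 0.6852
Weighted-recall = Σ (supportᵢ/N)·recallᵢ with N=219: (31/219)·0.9032 + (36/219)·0.9444 + (57/219)·0.3860 + (41/219)·0.5854 + (54/219)·0.6852 = 0.662

0.662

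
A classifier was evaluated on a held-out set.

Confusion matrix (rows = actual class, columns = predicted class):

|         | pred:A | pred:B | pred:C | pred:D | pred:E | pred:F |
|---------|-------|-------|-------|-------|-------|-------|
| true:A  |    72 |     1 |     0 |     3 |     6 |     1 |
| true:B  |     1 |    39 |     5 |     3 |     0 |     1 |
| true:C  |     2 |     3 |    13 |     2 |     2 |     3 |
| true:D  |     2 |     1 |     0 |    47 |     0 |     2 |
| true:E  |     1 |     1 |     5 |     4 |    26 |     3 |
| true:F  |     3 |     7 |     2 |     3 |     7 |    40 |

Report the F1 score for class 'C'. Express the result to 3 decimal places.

Treat 'C' as positive and all other classes as negative.
F1 score = 2·TP/(2·TP+FP+FN).
C: TP=13, FP=0+5+0+5+2=12, FN=2+3+2+2+3=12 → 26/50 = 0.5200

0.520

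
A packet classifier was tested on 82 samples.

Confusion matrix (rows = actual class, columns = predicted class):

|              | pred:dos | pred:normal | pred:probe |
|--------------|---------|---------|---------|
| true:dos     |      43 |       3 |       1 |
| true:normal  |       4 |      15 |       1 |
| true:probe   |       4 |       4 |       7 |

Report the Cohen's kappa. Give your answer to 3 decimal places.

0.628

Observed agreement pₒ = trace/N = 65/82 = 0.7927
Expected agreement pₑ = Σ (rowᵢ·colᵢ)/N² = (47·51 + 20·22 + 15·9)/82² = 0.4420
κ = (pₒ − pₑ)/(1 − pₑ) = (0.7927 − 0.4420)/(1 − 0.4420) = 0.628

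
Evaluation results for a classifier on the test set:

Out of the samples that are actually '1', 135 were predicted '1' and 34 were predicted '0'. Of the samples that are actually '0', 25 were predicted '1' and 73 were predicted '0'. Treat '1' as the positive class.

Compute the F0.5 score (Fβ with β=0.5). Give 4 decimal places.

0.8344

Fβ = (1+β²)·TP / ((1+β²)·TP + β²·FN + FP), with β²=1/4
= 1.25·135 / (1.25·135 + 0.25·34 + 25) = 0.8344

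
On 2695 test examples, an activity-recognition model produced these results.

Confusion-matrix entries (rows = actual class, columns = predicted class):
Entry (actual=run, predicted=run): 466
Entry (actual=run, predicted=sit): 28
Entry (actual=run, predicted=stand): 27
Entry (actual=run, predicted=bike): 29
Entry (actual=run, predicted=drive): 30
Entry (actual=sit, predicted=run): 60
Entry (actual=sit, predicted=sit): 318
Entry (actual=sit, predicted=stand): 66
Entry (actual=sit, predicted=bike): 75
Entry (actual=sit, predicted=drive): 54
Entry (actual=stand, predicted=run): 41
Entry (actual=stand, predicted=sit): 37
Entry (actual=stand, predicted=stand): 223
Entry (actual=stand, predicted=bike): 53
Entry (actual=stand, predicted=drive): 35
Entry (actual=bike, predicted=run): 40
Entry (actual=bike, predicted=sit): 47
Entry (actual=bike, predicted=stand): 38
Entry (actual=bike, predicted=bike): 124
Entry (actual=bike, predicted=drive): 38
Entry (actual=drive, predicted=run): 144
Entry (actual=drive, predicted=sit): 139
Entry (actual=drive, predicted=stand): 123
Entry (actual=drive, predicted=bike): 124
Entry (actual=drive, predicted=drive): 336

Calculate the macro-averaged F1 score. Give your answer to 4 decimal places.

Per-class F1 score (2·TP/(2·TP+FP+FN)):
  run: TP=466, FP=60+41+40+144=285, FN=28+27+29+30=114 → 932/1331 = 0.70023
  sit: TP=318, FP=28+37+47+139=251, FN=60+66+75+54=255 → 636/1142 = 0.55692
  stand: TP=223, FP=27+66+38+123=254, FN=41+37+53+35=166 → 446/866 = 0.51501
  bike: TP=124, FP=29+75+53+124=281, FN=40+47+38+38=163 → 248/692 = 0.35838
  drive: TP=336, FP=30+54+35+38=157, FN=144+139+123+124=530 → 672/1359 = 0.49448
Macro-F1 score = mean = (0.70023 + 0.55692 + 0.51501 + 0.35838 + 0.49448) / 5 = 0.5250

0.5250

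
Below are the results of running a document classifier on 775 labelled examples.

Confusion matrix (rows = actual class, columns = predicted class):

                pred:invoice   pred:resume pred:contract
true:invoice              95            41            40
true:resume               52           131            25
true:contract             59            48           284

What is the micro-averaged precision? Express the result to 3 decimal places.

0.658

Micro-averaging pools counts across classes: ΣTP=510, ΣFP=265, ΣFN=265.
Micro-precision = TP/(TP+FP) on pooled counts = 0.658 (equals overall accuracy in single-label multiclass).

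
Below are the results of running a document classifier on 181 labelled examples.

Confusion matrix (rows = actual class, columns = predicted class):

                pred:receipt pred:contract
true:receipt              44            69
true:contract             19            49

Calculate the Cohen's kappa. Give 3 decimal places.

Observed agreement pₒ = trace/N = 93/181 = 0.5138
Expected agreement pₑ = Σ (rowᵢ·colᵢ)/N² = (113·63 + 68·118)/181² = 0.4622
κ = (pₒ − pₑ)/(1 − pₑ) = (0.5138 − 0.4622)/(1 − 0.4622) = 0.096

0.096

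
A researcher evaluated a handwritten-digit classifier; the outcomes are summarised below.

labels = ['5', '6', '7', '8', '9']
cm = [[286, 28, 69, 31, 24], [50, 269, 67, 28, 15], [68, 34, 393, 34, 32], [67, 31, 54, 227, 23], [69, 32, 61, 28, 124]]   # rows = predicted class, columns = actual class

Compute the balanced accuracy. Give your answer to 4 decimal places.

Balanced accuracy = mean of per-class recall.
  5: recall = 286/540 = 0.52963
  6: recall = 269/394 = 0.68274
  7: recall = 393/644 = 0.61025
  8: recall = 227/348 = 0.65230
  9: recall = 124/218 = 0.56881
Mean = (0.52963 + 0.68274 + 0.61025 + 0.65230 + 0.56881) / 5 = 0.6087

0.6087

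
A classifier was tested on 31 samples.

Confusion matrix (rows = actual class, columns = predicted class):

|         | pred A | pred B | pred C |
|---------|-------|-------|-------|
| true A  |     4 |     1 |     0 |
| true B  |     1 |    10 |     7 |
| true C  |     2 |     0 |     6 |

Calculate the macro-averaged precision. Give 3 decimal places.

Per-class precision (TP/(TP+FP)):
  A: TP=4, FP=1+2=3 → 4/7 = 0.5714
  B: TP=10, FP=1+0=1 → 10/11 = 0.9091
  C: TP=6, FP=0+7=7 → 6/13 = 0.4615
Macro-precision = mean = (0.5714 + 0.9091 + 0.4615) / 3 = 0.647

0.647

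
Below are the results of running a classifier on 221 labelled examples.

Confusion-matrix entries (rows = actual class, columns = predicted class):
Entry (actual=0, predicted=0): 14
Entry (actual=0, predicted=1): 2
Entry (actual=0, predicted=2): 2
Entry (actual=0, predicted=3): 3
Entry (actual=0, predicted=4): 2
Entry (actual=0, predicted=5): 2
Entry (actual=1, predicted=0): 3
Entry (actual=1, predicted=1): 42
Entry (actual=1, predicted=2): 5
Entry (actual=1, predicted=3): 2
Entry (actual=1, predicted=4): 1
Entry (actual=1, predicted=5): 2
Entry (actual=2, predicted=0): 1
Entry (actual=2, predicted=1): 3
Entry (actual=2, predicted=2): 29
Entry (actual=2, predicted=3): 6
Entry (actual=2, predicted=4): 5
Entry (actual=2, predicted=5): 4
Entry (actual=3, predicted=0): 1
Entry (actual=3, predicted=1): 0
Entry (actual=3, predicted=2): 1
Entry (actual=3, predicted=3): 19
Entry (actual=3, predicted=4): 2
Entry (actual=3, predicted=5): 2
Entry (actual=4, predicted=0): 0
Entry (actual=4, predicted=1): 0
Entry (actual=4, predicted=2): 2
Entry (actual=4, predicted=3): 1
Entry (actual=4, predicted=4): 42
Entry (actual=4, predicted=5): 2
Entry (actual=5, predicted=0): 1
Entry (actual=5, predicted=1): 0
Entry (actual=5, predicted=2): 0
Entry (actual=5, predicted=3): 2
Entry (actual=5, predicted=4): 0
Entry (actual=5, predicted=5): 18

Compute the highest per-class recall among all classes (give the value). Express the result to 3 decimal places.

0.894

Per-class recall (TP/(TP+FN)):
  0: TP=14, FN=2+2+3+2+2=11 → 14/25 = 0.5600
  1: TP=42, FN=3+5+2+1+2=13 → 42/55 = 0.7636
  2: TP=29, FN=1+3+6+5+4=19 → 29/48 = 0.6042
  3: TP=19, FN=1+0+1+2+2=6 → 19/25 = 0.7600
  4: TP=42, FN=0+0+2+1+2=5 → 42/47 = 0.8936
  5: TP=18, FN=1+0+0+2+0=3 → 18/21 = 0.8571
Highest is class '4' with recall = 0.894.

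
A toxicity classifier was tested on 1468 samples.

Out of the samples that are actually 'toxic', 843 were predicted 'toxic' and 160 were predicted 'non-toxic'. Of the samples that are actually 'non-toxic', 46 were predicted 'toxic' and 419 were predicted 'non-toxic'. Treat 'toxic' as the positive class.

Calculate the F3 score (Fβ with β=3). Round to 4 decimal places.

0.8501

Fβ = (1+β²)·TP / ((1+β²)·TP + β²·FN + FP), with β²=9
= 10·843 / (10·843 + 9·160 + 46) = 0.8501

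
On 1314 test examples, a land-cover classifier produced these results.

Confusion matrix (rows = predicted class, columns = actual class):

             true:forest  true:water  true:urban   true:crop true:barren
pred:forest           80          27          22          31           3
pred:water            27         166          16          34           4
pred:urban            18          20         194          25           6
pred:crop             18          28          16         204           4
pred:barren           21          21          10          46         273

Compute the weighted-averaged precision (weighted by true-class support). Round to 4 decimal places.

Per-class precision (TP/(TP+FP)):
  forest: TP=80, FP=27+22+31+3=83 → 80/163 = 0.49080
  water: TP=166, FP=27+16+34+4=81 → 166/247 = 0.67206
  urban: TP=194, FP=18+20+25+6=69 → 194/263 = 0.73764
  crop: TP=204, FP=18+28+16+4=66 → 204/270 = 0.75556
  barren: TP=273, FP=21+21+10+46=98 → 273/371 = 0.73585
Weighted-precision = Σ (supportᵢ/N)·precisionᵢ with N=1314: (164/1314)·0.49080 + (262/1314)·0.67206 + (258/1314)·0.73764 + (340/1314)·0.75556 + (290/1314)·0.73585 = 0.6980

0.6980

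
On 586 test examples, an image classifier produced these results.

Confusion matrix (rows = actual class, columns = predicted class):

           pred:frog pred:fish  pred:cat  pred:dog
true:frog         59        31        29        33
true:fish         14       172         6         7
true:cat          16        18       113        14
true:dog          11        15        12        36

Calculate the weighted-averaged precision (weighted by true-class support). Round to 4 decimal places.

0.6451

Per-class precision (TP/(TP+FP)):
  frog: TP=59, FP=14+16+11=41 → 59/100 = 0.59000
  fish: TP=172, FP=31+18+15=64 → 172/236 = 0.72881
  cat: TP=113, FP=29+6+12=47 → 113/160 = 0.70625
  dog: TP=36, FP=33+7+14=54 → 36/90 = 0.40000
Weighted-precision = Σ (supportᵢ/N)·precisionᵢ with N=586: (152/586)·0.59000 + (199/586)·0.72881 + (161/586)·0.70625 + (74/586)·0.40000 = 0.6451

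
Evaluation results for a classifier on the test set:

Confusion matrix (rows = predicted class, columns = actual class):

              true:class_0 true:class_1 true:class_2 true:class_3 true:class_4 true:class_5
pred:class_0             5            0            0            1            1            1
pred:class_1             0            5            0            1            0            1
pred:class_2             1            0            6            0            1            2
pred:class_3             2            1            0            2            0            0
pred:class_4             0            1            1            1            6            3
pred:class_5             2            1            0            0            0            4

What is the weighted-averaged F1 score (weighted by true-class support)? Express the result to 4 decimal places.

Per-class F1 score (2·TP/(2·TP+FP+FN)):
  class_0: TP=5, FP=0+0+1+1+1=3, FN=0+1+2+0+2=5 → 10/18 = 0.55556
  class_1: TP=5, FP=0+0+1+0+1=2, FN=0+0+1+1+1=3 → 10/15 = 0.66667
  class_2: TP=6, FP=1+0+0+1+2=4, FN=0+0+0+1+0=1 → 12/17 = 0.70588
  class_3: TP=2, FP=2+1+0+0+0=3, FN=1+1+0+1+0=3 → 4/10 = 0.40000
  class_4: TP=6, FP=0+1+1+1+3=6, FN=1+0+1+0+0=2 → 12/20 = 0.60000
  class_5: TP=4, FP=2+1+0+0+0=3, FN=1+1+2+0+3=7 → 8/18 = 0.44444
Weighted-F1 score = Σ (supportᵢ/N)·F1 scoreᵢ with N=49: (10/49)·0.55556 + (8/49)·0.66667 + (7/49)·0.70588 + (5/49)·0.40000 + (8/49)·0.60000 + (11/49)·0.44444 = 0.5616

0.5616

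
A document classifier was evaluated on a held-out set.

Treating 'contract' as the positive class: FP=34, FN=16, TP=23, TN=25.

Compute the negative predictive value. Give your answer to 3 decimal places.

0.610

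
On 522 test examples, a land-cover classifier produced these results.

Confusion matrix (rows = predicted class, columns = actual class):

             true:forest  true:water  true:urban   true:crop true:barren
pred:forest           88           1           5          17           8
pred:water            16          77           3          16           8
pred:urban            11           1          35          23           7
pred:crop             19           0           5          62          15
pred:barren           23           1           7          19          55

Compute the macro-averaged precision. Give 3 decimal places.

0.595

Per-class precision (TP/(TP+FP)):
  forest: TP=88, FP=1+5+17+8=31 → 88/119 = 0.7395
  water: TP=77, FP=16+3+16+8=43 → 77/120 = 0.6417
  urban: TP=35, FP=11+1+23+7=42 → 35/77 = 0.4545
  crop: TP=62, FP=19+0+5+15=39 → 62/101 = 0.6139
  barren: TP=55, FP=23+1+7+19=50 → 55/105 = 0.5238
Macro-precision = mean = (0.7395 + 0.6417 + 0.4545 + 0.6139 + 0.5238) / 5 = 0.595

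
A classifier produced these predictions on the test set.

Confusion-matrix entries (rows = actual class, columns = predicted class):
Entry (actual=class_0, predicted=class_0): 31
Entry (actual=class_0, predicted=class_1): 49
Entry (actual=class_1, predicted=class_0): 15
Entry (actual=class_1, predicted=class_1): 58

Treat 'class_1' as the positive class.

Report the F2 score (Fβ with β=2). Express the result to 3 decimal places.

Fβ = (1+β²)·TP / ((1+β²)·TP + β²·FN + FP), with β²=4
= 5·58 / (5·58 + 4·15 + 49) = 0.727

0.727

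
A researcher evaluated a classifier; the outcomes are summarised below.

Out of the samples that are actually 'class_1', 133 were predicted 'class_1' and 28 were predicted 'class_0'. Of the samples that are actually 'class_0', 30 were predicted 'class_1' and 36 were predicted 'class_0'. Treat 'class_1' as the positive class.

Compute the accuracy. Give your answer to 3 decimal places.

0.744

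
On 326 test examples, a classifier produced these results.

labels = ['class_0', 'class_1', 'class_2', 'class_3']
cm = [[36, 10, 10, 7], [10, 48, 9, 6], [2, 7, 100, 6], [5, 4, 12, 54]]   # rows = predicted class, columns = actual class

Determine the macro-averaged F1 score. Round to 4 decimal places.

Per-class F1 score (2·TP/(2·TP+FP+FN)):
  class_0: TP=36, FP=10+10+7=27, FN=10+2+5=17 → 72/116 = 0.62069
  class_1: TP=48, FP=10+9+6=25, FN=10+7+4=21 → 96/142 = 0.67606
  class_2: TP=100, FP=2+7+6=15, FN=10+9+12=31 → 200/246 = 0.81301
  class_3: TP=54, FP=5+4+12=21, FN=7+6+6=19 → 108/148 = 0.72973
Macro-F1 score = mean = (0.62069 + 0.67606 + 0.81301 + 0.72973) / 4 = 0.7099

0.7099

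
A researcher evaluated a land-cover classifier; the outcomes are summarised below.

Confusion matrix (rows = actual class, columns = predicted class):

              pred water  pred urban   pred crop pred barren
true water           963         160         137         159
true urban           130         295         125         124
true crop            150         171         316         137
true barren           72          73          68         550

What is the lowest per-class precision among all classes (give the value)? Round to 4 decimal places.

Per-class precision (TP/(TP+FP)):
  water: TP=963, FP=130+150+72=352 → 963/1315 = 0.73232
  urban: TP=295, FP=160+171+73=404 → 295/699 = 0.42203
  crop: TP=316, FP=137+125+68=330 → 316/646 = 0.48916
  barren: TP=550, FP=159+124+137=420 → 550/970 = 0.56701
Lowest is class 'urban' with precision = 0.4220.

0.4220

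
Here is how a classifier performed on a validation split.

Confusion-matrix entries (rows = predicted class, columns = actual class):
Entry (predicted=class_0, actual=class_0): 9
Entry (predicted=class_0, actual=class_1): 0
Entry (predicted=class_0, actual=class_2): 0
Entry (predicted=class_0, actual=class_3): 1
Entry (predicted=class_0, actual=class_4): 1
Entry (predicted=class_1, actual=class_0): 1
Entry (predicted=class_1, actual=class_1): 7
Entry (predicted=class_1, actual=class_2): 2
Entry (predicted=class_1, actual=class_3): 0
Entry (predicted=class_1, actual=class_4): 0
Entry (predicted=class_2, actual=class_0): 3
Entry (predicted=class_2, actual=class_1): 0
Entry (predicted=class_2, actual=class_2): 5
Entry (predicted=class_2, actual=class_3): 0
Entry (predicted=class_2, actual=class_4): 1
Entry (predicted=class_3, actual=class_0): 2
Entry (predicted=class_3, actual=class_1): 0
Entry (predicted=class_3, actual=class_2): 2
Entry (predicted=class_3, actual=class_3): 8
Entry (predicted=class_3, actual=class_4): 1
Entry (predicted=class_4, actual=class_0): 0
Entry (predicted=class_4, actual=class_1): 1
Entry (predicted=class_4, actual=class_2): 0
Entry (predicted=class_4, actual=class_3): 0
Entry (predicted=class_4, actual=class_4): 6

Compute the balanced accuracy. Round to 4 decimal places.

Balanced accuracy = mean of per-class recall.
  class_0: recall = 9/15 = 0.60000
  class_1: recall = 7/8 = 0.87500
  class_2: recall = 5/9 = 0.55556
  class_3: recall = 8/9 = 0.88889
  class_4: recall = 6/9 = 0.66667
Mean = (0.60000 + 0.87500 + 0.55556 + 0.88889 + 0.66667) / 5 = 0.7172

0.7172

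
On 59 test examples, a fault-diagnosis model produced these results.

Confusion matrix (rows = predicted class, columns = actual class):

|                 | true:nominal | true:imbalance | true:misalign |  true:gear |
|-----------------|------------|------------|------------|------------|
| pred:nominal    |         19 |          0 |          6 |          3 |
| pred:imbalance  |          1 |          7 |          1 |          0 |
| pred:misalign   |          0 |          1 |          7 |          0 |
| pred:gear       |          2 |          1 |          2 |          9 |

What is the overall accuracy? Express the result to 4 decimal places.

0.7119

Accuracy = trace / total = (19+7+7+9=42) / 59 = 42/59 = 0.7119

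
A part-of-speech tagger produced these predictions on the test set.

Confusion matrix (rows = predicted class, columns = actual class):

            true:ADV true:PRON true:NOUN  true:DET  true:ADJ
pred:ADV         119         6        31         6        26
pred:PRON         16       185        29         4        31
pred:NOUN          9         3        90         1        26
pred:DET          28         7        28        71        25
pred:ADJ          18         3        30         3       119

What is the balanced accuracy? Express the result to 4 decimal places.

Balanced accuracy = mean of per-class recall.
  ADV: recall = 119/190 = 0.62632
  PRON: recall = 185/204 = 0.90686
  NOUN: recall = 90/208 = 0.43269
  DET: recall = 71/85 = 0.83529
  ADJ: recall = 119/227 = 0.52423
Mean = (0.62632 + 0.90686 + 0.43269 + 0.83529 + 0.52423) / 5 = 0.6651

0.6651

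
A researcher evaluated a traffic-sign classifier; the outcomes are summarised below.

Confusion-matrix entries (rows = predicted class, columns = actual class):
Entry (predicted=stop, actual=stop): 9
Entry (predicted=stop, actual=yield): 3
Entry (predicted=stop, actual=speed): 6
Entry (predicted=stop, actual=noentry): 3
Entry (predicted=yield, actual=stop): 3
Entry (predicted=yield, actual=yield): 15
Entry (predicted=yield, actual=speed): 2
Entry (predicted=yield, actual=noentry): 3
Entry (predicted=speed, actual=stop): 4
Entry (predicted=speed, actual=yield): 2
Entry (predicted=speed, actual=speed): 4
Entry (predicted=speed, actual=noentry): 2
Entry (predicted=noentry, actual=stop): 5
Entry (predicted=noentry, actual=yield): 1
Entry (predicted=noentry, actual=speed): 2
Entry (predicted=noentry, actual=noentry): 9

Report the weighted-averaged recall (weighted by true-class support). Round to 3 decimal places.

0.507

Per-class recall (TP/(TP+FN)):
  stop: TP=9, FN=3+4+5=12 → 9/21 = 0.4286
  yield: TP=15, FN=3+2+1=6 → 15/21 = 0.7143
  speed: TP=4, FN=6+2+2=10 → 4/14 = 0.2857
  noentry: TP=9, FN=3+3+2=8 → 9/17 = 0.5294
Weighted-recall = Σ (supportᵢ/N)·recallᵢ with N=73: (21/73)·0.4286 + (21/73)·0.7143 + (14/73)·0.2857 + (17/73)·0.5294 = 0.507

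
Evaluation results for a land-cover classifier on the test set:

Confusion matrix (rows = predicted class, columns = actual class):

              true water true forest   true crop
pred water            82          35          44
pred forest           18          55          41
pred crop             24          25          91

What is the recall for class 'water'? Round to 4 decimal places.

One-vs-rest for 'water': TP = diagonal; FP = other classes predicted 'water'; FN = 'water' predicted as other.
recall = TP/(TP+FN).
water: TP=82, FN=18+24=42 → 82/124 = 0.66129

0.6613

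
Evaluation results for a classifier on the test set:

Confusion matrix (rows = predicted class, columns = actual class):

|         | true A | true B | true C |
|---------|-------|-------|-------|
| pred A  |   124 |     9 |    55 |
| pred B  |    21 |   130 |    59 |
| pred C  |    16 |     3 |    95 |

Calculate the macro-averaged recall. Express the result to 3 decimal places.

Per-class recall (TP/(TP+FN)):
  A: TP=124, FN=21+16=37 → 124/161 = 0.7702
  B: TP=130, FN=9+3=12 → 130/142 = 0.9155
  C: TP=95, FN=55+59=114 → 95/209 = 0.4545
Macro-recall = mean = (0.7702 + 0.9155 + 0.4545) / 3 = 0.713

0.713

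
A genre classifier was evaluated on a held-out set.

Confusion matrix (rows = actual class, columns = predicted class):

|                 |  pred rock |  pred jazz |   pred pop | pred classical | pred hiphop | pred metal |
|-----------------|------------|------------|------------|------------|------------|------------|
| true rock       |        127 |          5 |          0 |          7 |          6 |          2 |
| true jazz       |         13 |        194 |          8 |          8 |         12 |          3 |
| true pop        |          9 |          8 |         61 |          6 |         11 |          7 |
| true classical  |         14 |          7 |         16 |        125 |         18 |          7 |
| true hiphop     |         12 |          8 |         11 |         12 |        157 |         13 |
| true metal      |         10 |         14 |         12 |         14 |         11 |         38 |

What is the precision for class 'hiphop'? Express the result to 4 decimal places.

One-vs-rest for 'hiphop': TP = diagonal; FP = other classes predicted 'hiphop'; FN = 'hiphop' predicted as other.
precision = TP/(TP+FP).
hiphop: TP=157, FP=6+12+11+18+11=58 → 157/215 = 0.73023

0.7302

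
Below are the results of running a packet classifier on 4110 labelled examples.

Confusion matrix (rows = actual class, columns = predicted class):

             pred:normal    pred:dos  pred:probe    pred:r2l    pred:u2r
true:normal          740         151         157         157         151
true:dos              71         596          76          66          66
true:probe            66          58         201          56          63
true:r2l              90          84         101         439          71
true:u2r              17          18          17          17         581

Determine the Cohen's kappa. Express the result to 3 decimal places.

0.521

Observed agreement pₒ = trace/N = 2557/4110 = 0.6221
Expected agreement pₑ = Σ (rowᵢ·colᵢ)/N² = (1356·984 + 875·907 + 444·552 + 785·735 + 650·932)/4110² = 0.2105
κ = (pₒ − pₑ)/(1 − pₑ) = (0.6221 − 0.2105)/(1 − 0.2105) = 0.521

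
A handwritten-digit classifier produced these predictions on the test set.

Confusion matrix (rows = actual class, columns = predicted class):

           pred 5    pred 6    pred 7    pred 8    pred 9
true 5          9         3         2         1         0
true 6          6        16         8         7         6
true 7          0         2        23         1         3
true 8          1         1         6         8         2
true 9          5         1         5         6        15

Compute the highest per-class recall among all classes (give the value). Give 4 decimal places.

0.7931

Per-class recall (TP/(TP+FN)):
  5: TP=9, FN=3+2+1+0=6 → 9/15 = 0.60000
  6: TP=16, FN=6+8+7+6=27 → 16/43 = 0.37209
  7: TP=23, FN=0+2+1+3=6 → 23/29 = 0.79310
  8: TP=8, FN=1+1+6+2=10 → 8/18 = 0.44444
  9: TP=15, FN=5+1+5+6=17 → 15/32 = 0.46875
Highest is class '7' with recall = 0.7931.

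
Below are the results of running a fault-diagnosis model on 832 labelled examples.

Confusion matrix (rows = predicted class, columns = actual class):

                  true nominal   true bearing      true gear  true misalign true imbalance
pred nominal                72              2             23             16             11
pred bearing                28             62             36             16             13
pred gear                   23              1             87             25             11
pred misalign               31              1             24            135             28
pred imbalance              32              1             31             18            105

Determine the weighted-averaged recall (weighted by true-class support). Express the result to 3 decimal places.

Per-class recall (TP/(TP+FN)):
  nominal: TP=72, FN=28+23+31+32=114 → 72/186 = 0.3871
  bearing: TP=62, FN=2+1+1+1=5 → 62/67 = 0.9254
  gear: TP=87, FN=23+36+24+31=114 → 87/201 = 0.4328
  misalign: TP=135, FN=16+16+25+18=75 → 135/210 = 0.6429
  imbalance: TP=105, FN=11+13+11+28=63 → 105/168 = 0.6250
Weighted-recall = Σ (supportᵢ/N)·recallᵢ with N=832: (186/832)·0.3871 + (67/832)·0.9254 + (201/832)·0.4328 + (210/832)·0.6429 + (168/832)·0.6250 = 0.554

0.554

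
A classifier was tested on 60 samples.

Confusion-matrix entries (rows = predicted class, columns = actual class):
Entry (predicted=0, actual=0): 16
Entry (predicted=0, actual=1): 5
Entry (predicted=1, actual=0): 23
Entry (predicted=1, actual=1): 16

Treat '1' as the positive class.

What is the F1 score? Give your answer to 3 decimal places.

0.533

Precision = TP/(TP+FP) = 16/39 = 0.4103
Recall = TP/(TP+FN) = 16/21 = 0.7619
F1 = 2·TP/(2·TP+FP+FN) = 32/60 = 0.533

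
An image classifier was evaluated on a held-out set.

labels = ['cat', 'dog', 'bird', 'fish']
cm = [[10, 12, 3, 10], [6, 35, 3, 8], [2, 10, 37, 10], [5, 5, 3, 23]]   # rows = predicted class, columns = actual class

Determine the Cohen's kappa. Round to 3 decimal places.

Observed agreement pₒ = trace/N = 105/182 = 0.5769
Expected agreement pₑ = Σ (rowᵢ·colᵢ)/N² = (23·35 + 62·52 + 46·59 + 51·36)/182² = 0.2590
κ = (pₒ − pₑ)/(1 − pₑ) = (0.5769 − 0.2590)/(1 − 0.2590) = 0.429

0.429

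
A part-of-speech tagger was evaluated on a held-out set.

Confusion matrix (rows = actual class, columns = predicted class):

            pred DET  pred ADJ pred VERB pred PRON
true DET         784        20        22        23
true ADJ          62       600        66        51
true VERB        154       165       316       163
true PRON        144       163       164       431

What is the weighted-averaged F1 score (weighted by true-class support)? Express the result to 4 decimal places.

0.6231

Per-class F1 score (2·TP/(2·TP+FP+FN)):
  DET: TP=784, FP=62+154+144=360, FN=20+22+23=65 → 1568/1993 = 0.78675
  ADJ: TP=600, FP=20+165+163=348, FN=62+66+51=179 → 1200/1727 = 0.69485
  VERB: TP=316, FP=22+66+164=252, FN=154+165+163=482 → 632/1366 = 0.46266
  PRON: TP=431, FP=23+51+163=237, FN=144+163+164=471 → 862/1570 = 0.54904
Weighted-F1 score = Σ (supportᵢ/N)·F1 scoreᵢ with N=3328: (849/3328)·0.78675 + (779/3328)·0.69485 + (798/3328)·0.46266 + (902/3328)·0.54904 = 0.6231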